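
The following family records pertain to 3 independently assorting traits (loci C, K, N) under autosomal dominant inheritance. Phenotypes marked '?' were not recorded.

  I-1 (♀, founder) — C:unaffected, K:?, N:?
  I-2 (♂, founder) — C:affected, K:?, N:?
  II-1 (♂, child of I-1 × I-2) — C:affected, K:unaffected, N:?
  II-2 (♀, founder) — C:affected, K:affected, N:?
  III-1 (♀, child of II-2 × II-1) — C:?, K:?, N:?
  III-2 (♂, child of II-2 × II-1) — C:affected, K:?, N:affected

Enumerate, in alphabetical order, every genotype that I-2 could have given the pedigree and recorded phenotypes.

C/I-1 un ·: cc
C/I-2 aff ·: Cc|CC
C/II-1 aff I-1×I-2: Cc
C/II-2 aff ·: Cc|CC
C/III-1 ? II-2×II-1: cc|Cc|CC
C/III-2 aff II-2×II-1: Cc|CC
⇒ C over [I-1,I-2,II-1,II-2,III-1,III-2]: 20 consistent
K/I-1 ? ·: kk|Kk
K/I-2 ? ·: kk|Kk
K/II-1 un I-1×I-2: kk
K/II-2 aff ·: Kk|KK
K/III-1 ? II-2×II-1: kk|Kk
K/III-2 ? II-2×II-1: kk|Kk
⇒ K over [I-1,I-2,II-1,II-2,III-1,III-2]: 20 consistent
N/I-1 ? ·: nn|Nn|NN
N/I-2 ? ·: nn|Nn|NN
N/II-1 ? I-1×I-2: nn|Nn|NN
N/II-2 ? ·: nn|Nn|NN
N/III-1 ? II-2×II-1: nn|Nn|NN
N/III-2 aff II-2×II-1: Nn|NN
⇒ N over [I-1,I-2,II-1,II-2,III-1,III-2]: 120 consistent

I-2 ∈ {CC Kk NN, CC Kk Nn, CC Kk nn, CC kk NN, CC kk Nn, CC kk nn, Cc Kk NN, Cc Kk Nn, Cc Kk nn, Cc kk NN, Cc kk Nn, Cc kk nn}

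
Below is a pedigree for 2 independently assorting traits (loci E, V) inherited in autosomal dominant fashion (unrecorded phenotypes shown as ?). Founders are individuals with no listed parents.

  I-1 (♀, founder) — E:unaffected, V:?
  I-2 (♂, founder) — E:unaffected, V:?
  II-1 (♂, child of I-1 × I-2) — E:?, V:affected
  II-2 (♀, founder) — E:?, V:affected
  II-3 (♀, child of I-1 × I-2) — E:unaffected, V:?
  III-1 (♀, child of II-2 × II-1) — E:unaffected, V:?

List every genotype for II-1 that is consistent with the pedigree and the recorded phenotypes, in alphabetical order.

E/I-1 un ·: ee
E/I-2 un ·: ee
E/II-1 ? I-1×I-2: ee
E/II-2 ? ·: ee|Ee
E/II-3 un I-1×I-2: ee
E/III-1 un II-2×II-1: ee
⇒ E over [I-1,I-2,II-1,II-2,II-3,III-1]: 2 consistent
V/I-1 ? ·: vv|Vv|VV
V/I-2 ? ·: vv|Vv|VV
V/II-1 aff I-1×I-2: Vv|VV
V/II-2 aff ·: Vv|VV
V/II-3 ? I-1×I-2: vv|Vv|VV
V/III-1 ? II-2×II-1: vv|Vv|VV
⇒ V over [I-1,I-2,II-1,II-2,II-3,III-1]: 89 consistent

II-1 ∈ {ee VV, ee Vv}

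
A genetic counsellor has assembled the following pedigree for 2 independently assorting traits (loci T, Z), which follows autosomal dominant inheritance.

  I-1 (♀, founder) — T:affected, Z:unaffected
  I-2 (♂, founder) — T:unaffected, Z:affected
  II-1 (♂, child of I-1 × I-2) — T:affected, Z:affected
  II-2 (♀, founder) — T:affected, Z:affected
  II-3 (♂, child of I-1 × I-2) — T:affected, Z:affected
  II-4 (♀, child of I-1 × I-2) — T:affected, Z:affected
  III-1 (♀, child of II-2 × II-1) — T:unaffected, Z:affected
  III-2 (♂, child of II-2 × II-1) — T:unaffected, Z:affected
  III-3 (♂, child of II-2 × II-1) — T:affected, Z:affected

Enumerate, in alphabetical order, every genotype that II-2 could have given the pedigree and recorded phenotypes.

T/I-1 aff ·: Tt|TT
T/I-2 un ·: tt
T/II-1 aff I-1×I-2: Tt
T/II-2 aff ·: Tt
T/II-3 aff I-1×I-2: Tt
T/II-4 aff I-1×I-2: Tt
T/III-1 un II-2×II-1: tt
T/III-2 un II-2×II-1: tt
T/III-3 aff II-2×II-1: Tt|TT
⇒ T over [I-1,I-2,II-1,II-2,II-3,II-4,III-1,III-2,III-3]: 4 consistent
Z/I-1 un ·: zz
Z/I-2 aff ·: Zz|ZZ
Z/II-1 aff I-1×I-2: Zz
Z/II-2 aff ·: Zz|ZZ
Z/II-3 aff I-1×I-2: Zz
Z/II-4 aff I-1×I-2: Zz
Z/III-1 aff II-2×II-1: Zz|ZZ
Z/III-2 aff II-2×II-1: Zz|ZZ
Z/III-3 aff II-2×II-1: Zz|ZZ
⇒ Z over [I-1,I-2,II-1,II-2,II-3,II-4,III-1,III-2,III-3]: 32 consistent

II-2 ∈ {Tt ZZ, Tt Zz}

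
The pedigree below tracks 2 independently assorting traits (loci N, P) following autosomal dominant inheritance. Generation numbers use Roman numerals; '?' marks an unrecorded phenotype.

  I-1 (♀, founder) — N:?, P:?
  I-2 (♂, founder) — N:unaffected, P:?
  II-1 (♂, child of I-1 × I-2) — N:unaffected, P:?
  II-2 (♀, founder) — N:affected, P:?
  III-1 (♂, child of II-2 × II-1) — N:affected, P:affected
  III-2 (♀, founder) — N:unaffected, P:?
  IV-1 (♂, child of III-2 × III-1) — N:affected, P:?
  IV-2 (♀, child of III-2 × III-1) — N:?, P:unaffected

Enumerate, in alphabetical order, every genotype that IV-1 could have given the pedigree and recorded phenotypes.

IV-1 ∈ {Nn PP, Nn Pp, Nn pp}

N/I-1 ? ·: nn|Nn
N/I-2 un ·: nn
N/II-1 un I-1×I-2: nn
N/II-2 aff ·: Nn|NN
N/III-1 aff II-2×II-1: Nn
N/III-2 un ·: nn
N/IV-1 aff III-2×III-1: Nn
N/IV-2 ? III-2×III-1: nn|Nn
⇒ N over [I-1,I-2,II-1,II-2,III-1,III-2,IV-1,IV-2]: 8 consistent
P/I-1 ? ·: pp|Pp|PP
P/I-2 ? ·: pp|Pp|PP
P/II-1 ? I-1×I-2: pp|Pp|PP
P/II-2 ? ·: pp|Pp|PP
P/III-1 aff II-2×II-1: Pp
P/III-2 ? ·: pp|Pp
P/IV-1 ? III-2×III-1: pp|Pp|PP
P/IV-2 un III-2×III-1: pp
⇒ P over [I-1,I-2,II-1,II-2,III-1,III-2,IV-1,IV-2]: 185 consistent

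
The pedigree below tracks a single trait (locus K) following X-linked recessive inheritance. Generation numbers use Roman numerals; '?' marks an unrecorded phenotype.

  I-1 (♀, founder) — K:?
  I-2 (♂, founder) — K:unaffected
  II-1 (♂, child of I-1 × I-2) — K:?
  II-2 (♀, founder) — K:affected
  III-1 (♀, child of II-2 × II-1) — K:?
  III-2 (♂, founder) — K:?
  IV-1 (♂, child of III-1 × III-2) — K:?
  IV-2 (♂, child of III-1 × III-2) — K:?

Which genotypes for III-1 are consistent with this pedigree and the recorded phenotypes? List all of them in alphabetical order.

K/I-1 ? ·: X^KX^K|X^KX^k|X^kX^k
K/I-2 un ·: X^KY
K/II-1 ? I-1×I-2: X^KY|X^kY
K/II-2 aff ·: X^kX^k
K/III-1 ? II-2×II-1: X^KX^k|X^kX^k
K/III-2 ? ·: X^KY|X^kY
K/IV-1 ? III-1×III-2: X^KY|X^kY
K/IV-2 ? III-1×III-2: X^KY|X^kY
⇒ K over [I-1,I-2,II-1,II-2,III-1,III-2,IV-1,IV-2]: 20 consistent

III-1 ∈ {X^KX^k, X^kX^k}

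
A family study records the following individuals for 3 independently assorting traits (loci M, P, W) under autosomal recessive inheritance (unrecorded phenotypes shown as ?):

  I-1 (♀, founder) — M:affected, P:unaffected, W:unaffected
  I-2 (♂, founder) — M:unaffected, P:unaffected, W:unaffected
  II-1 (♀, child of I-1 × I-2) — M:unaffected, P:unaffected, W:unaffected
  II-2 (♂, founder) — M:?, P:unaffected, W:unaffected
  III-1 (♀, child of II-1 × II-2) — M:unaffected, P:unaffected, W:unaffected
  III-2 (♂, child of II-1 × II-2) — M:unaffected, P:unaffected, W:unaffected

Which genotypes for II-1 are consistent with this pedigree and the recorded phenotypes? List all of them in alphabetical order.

M/I-1 aff ·: mm
M/I-2 un ·: MM|Mm
M/II-1 un I-1×I-2: Mm
M/II-2 ? ·: MM|Mm|mm
M/III-1 un II-1×II-2: MM|Mm
M/III-2 un II-1×II-2: MM|Mm
⇒ M over [I-1,I-2,II-1,II-2,III-1,III-2]: 18 consistent
P/I-1 un ·: PP|Pp
P/I-2 un ·: PP|Pp
P/II-1 un I-1×I-2: PP|Pp
P/II-2 un ·: PP|Pp
P/III-1 un II-1×II-2: PP|Pp
P/III-2 un II-1×II-2: PP|Pp
⇒ P over [I-1,I-2,II-1,II-2,III-1,III-2]: 44 consistent
W/I-1 un ·: WW|Ww
W/I-2 un ·: WW|Ww
W/II-1 un I-1×I-2: WW|Ww
W/II-2 un ·: WW|Ww
W/III-1 un II-1×II-2: WW|Ww
W/III-2 un II-1×II-2: WW|Ww
⇒ W over [I-1,I-2,II-1,II-2,III-1,III-2]: 44 consistent

II-1 ∈ {Mm PP WW, Mm PP Ww, Mm Pp WW, Mm Pp Ww}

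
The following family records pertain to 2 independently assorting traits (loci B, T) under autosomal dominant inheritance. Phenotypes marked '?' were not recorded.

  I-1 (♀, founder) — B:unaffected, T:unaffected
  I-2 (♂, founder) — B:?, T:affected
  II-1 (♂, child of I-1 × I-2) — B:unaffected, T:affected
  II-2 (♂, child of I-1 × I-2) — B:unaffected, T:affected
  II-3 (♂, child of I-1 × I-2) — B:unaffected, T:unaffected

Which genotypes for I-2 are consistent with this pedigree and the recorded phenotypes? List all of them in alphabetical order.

I-2 ∈ {Bb Tt, bb Tt}

B/I-1 un ·: bb
B/I-2 ? ·: bb|Bb
B/II-1 un I-1×I-2: bb
B/II-2 un I-1×I-2: bb
B/II-3 un I-1×I-2: bb
⇒ B over [I-1,I-2,II-1,II-2,II-3]: 2 consistent
T/I-1 un ·: tt
T/I-2 aff ·: Tt
T/II-1 aff I-1×I-2: Tt
T/II-2 aff I-1×I-2: Tt
T/II-3 un I-1×I-2: tt
⇒ T over [I-1,I-2,II-1,II-2,II-3]: 1 consistent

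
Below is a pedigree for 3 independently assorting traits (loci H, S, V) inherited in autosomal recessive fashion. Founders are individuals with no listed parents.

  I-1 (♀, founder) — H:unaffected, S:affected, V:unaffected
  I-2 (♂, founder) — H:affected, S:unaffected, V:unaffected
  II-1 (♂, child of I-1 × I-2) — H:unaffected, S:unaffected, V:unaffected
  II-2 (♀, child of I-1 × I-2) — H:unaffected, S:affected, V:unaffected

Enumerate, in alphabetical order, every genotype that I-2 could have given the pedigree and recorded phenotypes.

I-2 ∈ {hh Ss VV, hh Ss Vv}

H/I-1 un ·: HH|Hh
H/I-2 aff ·: hh
H/II-1 un I-1×I-2: Hh
H/II-2 un I-1×I-2: Hh
⇒ H over [I-1,I-2,II-1,II-2]: 2 consistent
S/I-1 aff ·: ss
S/I-2 un ·: Ss
S/II-1 un I-1×I-2: Ss
S/II-2 aff I-1×I-2: ss
⇒ S over [I-1,I-2,II-1,II-2]: 1 consistent
V/I-1 un ·: VV|Vv
V/I-2 un ·: VV|Vv
V/II-1 un I-1×I-2: VV|Vv
V/II-2 un I-1×I-2: VV|Vv
⇒ V over [I-1,I-2,II-1,II-2]: 13 consistent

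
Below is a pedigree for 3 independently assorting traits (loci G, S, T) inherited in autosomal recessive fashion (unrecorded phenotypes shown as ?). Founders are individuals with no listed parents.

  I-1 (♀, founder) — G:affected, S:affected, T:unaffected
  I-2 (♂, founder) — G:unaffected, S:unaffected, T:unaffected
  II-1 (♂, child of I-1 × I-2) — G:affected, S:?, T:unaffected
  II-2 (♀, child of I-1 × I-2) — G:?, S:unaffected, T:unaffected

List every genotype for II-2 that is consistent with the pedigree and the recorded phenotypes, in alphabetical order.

G/I-1 aff ·: gg
G/I-2 un ·: Gg
G/II-1 aff I-1×I-2: gg
G/II-2 ? I-1×I-2: Gg|gg
⇒ G over [I-1,I-2,II-1,II-2]: 2 consistent
S/I-1 aff ·: ss
S/I-2 un ·: SS|Ss
S/II-1 ? I-1×I-2: Ss|ss
S/II-2 un I-1×I-2: Ss
⇒ S over [I-1,I-2,II-1,II-2]: 3 consistent
T/I-1 un ·: TT|Tt
T/I-2 un ·: TT|Tt
T/II-1 un I-1×I-2: TT|Tt
T/II-2 un I-1×I-2: TT|Tt
⇒ T over [I-1,I-2,II-1,II-2]: 13 consistent

II-2 ∈ {Gg Ss TT, Gg Ss Tt, gg Ss TT, gg Ss Tt}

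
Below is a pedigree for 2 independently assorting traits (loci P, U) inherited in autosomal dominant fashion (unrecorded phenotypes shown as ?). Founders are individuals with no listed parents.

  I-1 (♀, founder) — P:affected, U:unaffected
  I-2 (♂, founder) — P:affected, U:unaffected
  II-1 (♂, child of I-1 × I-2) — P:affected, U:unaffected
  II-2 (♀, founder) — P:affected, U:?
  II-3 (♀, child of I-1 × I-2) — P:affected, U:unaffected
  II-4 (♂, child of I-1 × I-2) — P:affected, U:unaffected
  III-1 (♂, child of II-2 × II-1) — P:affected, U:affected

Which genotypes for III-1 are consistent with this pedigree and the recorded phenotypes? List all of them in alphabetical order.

III-1 ∈ {PP Uu, Pp Uu}

P/I-1 aff ·: Pp|PP
P/I-2 aff ·: Pp|PP
P/II-1 aff I-1×I-2: Pp|PP
P/II-2 aff ·: Pp|PP
P/II-3 aff I-1×I-2: Pp|PP
P/II-4 aff I-1×I-2: Pp|PP
P/III-1 aff II-2×II-1: Pp|PP
⇒ P over [I-1,I-2,II-1,II-2,II-3,II-4,III-1]: 87 consistent
U/I-1 un ·: uu
U/I-2 un ·: uu
U/II-1 un I-1×I-2: uu
U/II-2 ? ·: Uu|UU
U/II-3 un I-1×I-2: uu
U/II-4 un I-1×I-2: uu
U/III-1 aff II-2×II-1: Uu
⇒ U over [I-1,I-2,II-1,II-2,II-3,II-4,III-1]: 2 consistent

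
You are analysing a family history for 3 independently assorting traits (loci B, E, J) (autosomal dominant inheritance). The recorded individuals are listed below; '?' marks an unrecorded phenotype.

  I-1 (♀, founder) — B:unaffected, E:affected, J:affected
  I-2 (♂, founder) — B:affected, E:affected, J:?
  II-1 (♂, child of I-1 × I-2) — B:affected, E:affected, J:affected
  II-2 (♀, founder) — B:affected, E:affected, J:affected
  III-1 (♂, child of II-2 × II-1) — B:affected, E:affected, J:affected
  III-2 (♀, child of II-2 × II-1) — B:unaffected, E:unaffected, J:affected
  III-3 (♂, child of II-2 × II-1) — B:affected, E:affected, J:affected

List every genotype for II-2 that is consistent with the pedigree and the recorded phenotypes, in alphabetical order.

II-2 ∈ {Bb Ee JJ, Bb Ee Jj}

B/I-1 un ·: bb
B/I-2 aff ·: Bb|BB
B/II-1 aff I-1×I-2: Bb
B/II-2 aff ·: Bb
B/III-1 aff II-2×II-1: Bb|BB
B/III-2 un II-2×II-1: bb
B/III-3 aff II-2×II-1: Bb|BB
⇒ B over [I-1,I-2,II-1,II-2,III-1,III-2,III-3]: 8 consistent
E/I-1 aff ·: Ee|EE
E/I-2 aff ·: Ee|EE
E/II-1 aff I-1×I-2: Ee
E/II-2 aff ·: Ee
E/III-1 aff II-2×II-1: Ee|EE
E/III-2 un II-2×II-1: ee
E/III-3 aff II-2×II-1: Ee|EE
⇒ E over [I-1,I-2,II-1,II-2,III-1,III-2,III-3]: 12 consistent
J/I-1 aff ·: Jj|JJ
J/I-2 ? ·: jj|Jj|JJ
J/II-1 aff I-1×I-2: Jj|JJ
J/II-2 aff ·: Jj|JJ
J/III-1 aff II-2×II-1: Jj|JJ
J/III-2 aff II-2×II-1: Jj|JJ
J/III-3 aff II-2×II-1: Jj|JJ
⇒ J over [I-1,I-2,II-1,II-2,III-1,III-2,III-3]: 116 consistent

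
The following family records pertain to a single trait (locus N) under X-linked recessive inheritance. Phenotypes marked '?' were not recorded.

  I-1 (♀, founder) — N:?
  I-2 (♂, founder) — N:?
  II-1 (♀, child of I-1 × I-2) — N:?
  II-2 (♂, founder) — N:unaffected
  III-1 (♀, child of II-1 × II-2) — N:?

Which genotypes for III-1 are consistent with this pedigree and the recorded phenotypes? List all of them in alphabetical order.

III-1 ∈ {X^NX^N, X^NX^n}

N/I-1 ? ·: X^NX^N|X^NX^n|X^nX^n
N/I-2 ? ·: X^NY|X^nY
N/II-1 ? I-1×I-2: X^NX^N|X^NX^n|X^nX^n
N/II-2 un ·: X^NY
N/III-1 ? II-1×II-2: X^NX^N|X^NX^n
⇒ N over [I-1,I-2,II-1,II-2,III-1]: 12 consistent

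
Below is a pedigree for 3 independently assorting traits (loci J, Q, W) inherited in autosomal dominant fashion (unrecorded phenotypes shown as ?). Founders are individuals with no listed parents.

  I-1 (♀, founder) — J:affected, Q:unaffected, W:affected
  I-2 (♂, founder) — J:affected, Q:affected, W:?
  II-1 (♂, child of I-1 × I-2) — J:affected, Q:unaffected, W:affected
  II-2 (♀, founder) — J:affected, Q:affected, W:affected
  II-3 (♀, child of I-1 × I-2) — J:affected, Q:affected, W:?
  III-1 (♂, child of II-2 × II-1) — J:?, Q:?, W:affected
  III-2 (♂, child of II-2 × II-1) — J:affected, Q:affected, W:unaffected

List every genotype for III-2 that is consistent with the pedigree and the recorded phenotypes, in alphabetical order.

III-2 ∈ {JJ Qq ww, Jj Qq ww}

J/I-1 aff ·: Jj|JJ
J/I-2 aff ·: Jj|JJ
J/II-1 aff I-1×I-2: Jj|JJ
J/II-2 aff ·: Jj|JJ
J/II-3 aff I-1×I-2: Jj|JJ
J/III-1 ? II-2×II-1: jj|Jj|JJ
J/III-2 aff II-2×II-1: Jj|JJ
⇒ J over [I-1,I-2,II-1,II-2,II-3,III-1,III-2]: 95 consistent
Q/I-1 un ·: qq
Q/I-2 aff ·: Qq
Q/II-1 un I-1×I-2: qq
Q/II-2 aff ·: Qq|QQ
Q/II-3 aff I-1×I-2: Qq
Q/III-1 ? II-2×II-1: qq|Qq
Q/III-2 aff II-2×II-1: Qq
⇒ Q over [I-1,I-2,II-1,II-2,II-3,III-1,III-2]: 3 consistent
W/I-1 aff ·: Ww|WW
W/I-2 ? ·: ww|Ww|WW
W/II-1 aff I-1×I-2: Ww
W/II-2 aff ·: Ww
W/II-3 ? I-1×I-2: ww|Ww|WW
W/III-1 aff II-2×II-1: Ww|WW
W/III-2 un II-2×II-1: ww
⇒ W over [I-1,I-2,II-1,II-2,II-3,III-1,III-2]: 20 consistent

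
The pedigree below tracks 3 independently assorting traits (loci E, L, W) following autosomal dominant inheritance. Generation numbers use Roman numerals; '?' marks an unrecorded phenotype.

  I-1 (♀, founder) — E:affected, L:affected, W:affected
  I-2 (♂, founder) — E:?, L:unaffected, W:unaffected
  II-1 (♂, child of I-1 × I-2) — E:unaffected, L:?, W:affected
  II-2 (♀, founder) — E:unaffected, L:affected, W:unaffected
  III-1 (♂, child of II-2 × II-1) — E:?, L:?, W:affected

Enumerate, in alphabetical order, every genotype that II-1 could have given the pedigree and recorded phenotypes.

E/I-1 aff ·: Ee
E/I-2 ? ·: ee|Ee
E/II-1 un I-1×I-2: ee
E/II-2 un ·: ee
E/III-1 ? II-2×II-1: ee
⇒ E over [I-1,I-2,II-1,II-2,III-1]: 2 consistent
L/I-1 aff ·: Ll|LL
L/I-2 un ·: ll
L/II-1 ? I-1×I-2: ll|Ll
L/II-2 aff ·: Ll|LL
L/III-1 ? II-2×II-1: ll|Ll|LL
⇒ L over [I-1,I-2,II-1,II-2,III-1]: 13 consistent
W/I-1 aff ·: Ww|WW
W/I-2 un ·: ww
W/II-1 aff I-1×I-2: Ww
W/II-2 un ·: ww
W/III-1 aff II-2×II-1: Ww
⇒ W over [I-1,I-2,II-1,II-2,III-1]: 2 consistent

II-1 ∈ {ee Ll Ww, ee ll Ww}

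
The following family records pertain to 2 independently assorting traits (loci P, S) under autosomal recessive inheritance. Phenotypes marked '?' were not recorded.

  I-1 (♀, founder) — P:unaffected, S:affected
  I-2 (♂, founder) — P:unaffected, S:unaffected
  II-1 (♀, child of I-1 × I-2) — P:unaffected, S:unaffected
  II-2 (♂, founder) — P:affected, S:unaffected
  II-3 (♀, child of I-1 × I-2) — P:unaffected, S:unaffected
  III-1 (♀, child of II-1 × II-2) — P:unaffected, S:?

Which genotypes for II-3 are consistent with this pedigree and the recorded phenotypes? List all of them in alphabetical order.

II-3 ∈ {PP Ss, Pp Ss}

P/I-1 un ·: PP|Pp
P/I-2 un ·: PP|Pp
P/II-1 un I-1×I-2: PP|Pp
P/II-2 aff ·: pp
P/II-3 un I-1×I-2: PP|Pp
P/III-1 un II-1×II-2: Pp
⇒ P over [I-1,I-2,II-1,II-2,II-3,III-1]: 13 consistent
S/I-1 aff ·: ss
S/I-2 un ·: SS|Ss
S/II-1 un I-1×I-2: Ss
S/II-2 un ·: SS|Ss
S/II-3 un I-1×I-2: Ss
S/III-1 ? II-1×II-2: SS|Ss|ss
⇒ S over [I-1,I-2,II-1,II-2,II-3,III-1]: 10 consistent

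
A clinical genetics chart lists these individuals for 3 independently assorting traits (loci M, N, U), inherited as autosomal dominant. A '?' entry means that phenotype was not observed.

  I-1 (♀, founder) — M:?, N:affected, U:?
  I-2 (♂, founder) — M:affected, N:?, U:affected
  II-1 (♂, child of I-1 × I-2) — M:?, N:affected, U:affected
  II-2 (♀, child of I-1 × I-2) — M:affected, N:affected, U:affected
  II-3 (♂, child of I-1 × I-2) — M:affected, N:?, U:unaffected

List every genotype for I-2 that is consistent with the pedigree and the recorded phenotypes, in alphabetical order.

I-2 ∈ {MM NN Uu, MM Nn Uu, MM nn Uu, Mm NN Uu, Mm Nn Uu, Mm nn Uu}

M/I-1 ? ·: mm|Mm|MM
M/I-2 aff ·: Mm|MM
M/II-1 ? I-1×I-2: mm|Mm|MM
M/II-2 aff I-1×I-2: Mm|MM
M/II-3 aff I-1×I-2: Mm|MM
⇒ M over [I-1,I-2,II-1,II-2,II-3]: 32 consistent
N/I-1 aff ·: Nn|NN
N/I-2 ? ·: nn|Nn|NN
N/II-1 aff I-1×I-2: Nn|NN
N/II-2 aff I-1×I-2: Nn|NN
N/II-3 ? I-1×I-2: nn|Nn|NN
⇒ N over [I-1,I-2,II-1,II-2,II-3]: 32 consistent
U/I-1 ? ·: uu|Uu
U/I-2 aff ·: Uu
U/II-1 aff I-1×I-2: Uu|UU
U/II-2 aff I-1×I-2: Uu|UU
U/II-3 un I-1×I-2: uu
⇒ U over [I-1,I-2,II-1,II-2,II-3]: 5 consistent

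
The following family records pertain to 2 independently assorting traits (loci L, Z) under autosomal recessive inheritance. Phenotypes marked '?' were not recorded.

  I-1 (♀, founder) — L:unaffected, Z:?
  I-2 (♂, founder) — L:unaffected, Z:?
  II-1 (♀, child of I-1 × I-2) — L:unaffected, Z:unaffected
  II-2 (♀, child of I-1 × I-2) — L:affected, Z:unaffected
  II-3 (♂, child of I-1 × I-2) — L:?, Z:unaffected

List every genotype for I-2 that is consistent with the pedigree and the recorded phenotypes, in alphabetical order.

L/I-1 un ·: Ll
L/I-2 un ·: Ll
L/II-1 un I-1×I-2: LL|Ll
L/II-2 aff I-1×I-2: ll
L/II-3 ? I-1×I-2: LL|Ll|ll
⇒ L over [I-1,I-2,II-1,II-2,II-3]: 6 consistent
Z/I-1 ? ·: ZZ|Zz|zz
Z/I-2 ? ·: ZZ|Zz|zz
Z/II-1 un I-1×I-2: ZZ|Zz
Z/II-2 un I-1×I-2: ZZ|Zz
Z/II-3 un I-1×I-2: ZZ|Zz
⇒ Z over [I-1,I-2,II-1,II-2,II-3]: 29 consistent

I-2 ∈ {Ll ZZ, Ll Zz, Ll zz}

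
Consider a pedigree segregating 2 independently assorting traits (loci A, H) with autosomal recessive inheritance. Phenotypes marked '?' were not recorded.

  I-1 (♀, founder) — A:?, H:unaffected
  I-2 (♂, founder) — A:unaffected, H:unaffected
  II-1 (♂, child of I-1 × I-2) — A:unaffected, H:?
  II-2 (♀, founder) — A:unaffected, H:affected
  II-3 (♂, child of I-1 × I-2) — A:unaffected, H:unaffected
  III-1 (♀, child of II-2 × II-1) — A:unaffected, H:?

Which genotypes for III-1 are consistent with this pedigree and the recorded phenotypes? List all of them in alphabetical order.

A/I-1 ? ·: AA|Aa|aa
A/I-2 un ·: AA|Aa
A/II-1 un I-1×I-2: AA|Aa
A/II-2 un ·: AA|Aa
A/II-3 un I-1×I-2: AA|Aa
A/III-1 un II-2×II-1: AA|Aa
⇒ A over [I-1,I-2,II-1,II-2,II-3,III-1]: 53 consistent
H/I-1 un ·: HH|Hh
H/I-2 un ·: HH|Hh
H/II-1 ? I-1×I-2: HH|Hh|hh
H/II-2 aff ·: hh
H/II-3 un I-1×I-2: HH|Hh
H/III-1 ? II-2×II-1: Hh|hh
⇒ H over [I-1,I-2,II-1,II-2,II-3,III-1]: 21 consistent

III-1 ∈ {AA Hh, AA hh, Aa Hh, Aa hh}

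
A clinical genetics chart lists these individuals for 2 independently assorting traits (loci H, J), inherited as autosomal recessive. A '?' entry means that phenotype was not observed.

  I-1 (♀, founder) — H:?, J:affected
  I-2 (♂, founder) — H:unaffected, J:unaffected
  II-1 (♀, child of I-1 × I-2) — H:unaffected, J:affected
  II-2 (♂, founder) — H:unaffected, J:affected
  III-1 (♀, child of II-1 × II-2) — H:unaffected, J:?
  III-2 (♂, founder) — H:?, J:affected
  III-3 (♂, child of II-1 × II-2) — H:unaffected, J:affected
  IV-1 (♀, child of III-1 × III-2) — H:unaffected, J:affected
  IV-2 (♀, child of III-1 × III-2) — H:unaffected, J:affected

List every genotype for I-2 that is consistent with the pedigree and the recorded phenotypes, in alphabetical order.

I-2 ∈ {HH Jj, Hh Jj}

H/I-1 ? ·: HH|Hh|hh
H/I-2 un ·: HH|Hh
H/II-1 un I-1×I-2: HH|Hh
H/II-2 un ·: HH|Hh
H/III-1 un II-1×II-2: HH|Hh
H/III-2 ? ·: HH|Hh|hh
H/III-3 un II-1×II-2: HH|Hh
H/IV-1 un III-1×III-2: HH|Hh
H/IV-2 un III-1×III-2: HH|Hh
⇒ H over [I-1,I-2,II-1,II-2,III-1,III-2,III-3,IV-1,IV-2]: 444 consistent
J/I-1 aff ·: jj
J/I-2 un ·: Jj
J/II-1 aff I-1×I-2: jj
J/II-2 aff ·: jj
J/III-1 ? II-1×II-2: jj
J/III-2 aff ·: jj
J/III-3 aff II-1×II-2: jj
J/IV-1 aff III-1×III-2: jj
J/IV-2 aff III-1×III-2: jj
⇒ J over [I-1,I-2,II-1,II-2,III-1,III-2,III-3,IV-1,IV-2]: 1 consistent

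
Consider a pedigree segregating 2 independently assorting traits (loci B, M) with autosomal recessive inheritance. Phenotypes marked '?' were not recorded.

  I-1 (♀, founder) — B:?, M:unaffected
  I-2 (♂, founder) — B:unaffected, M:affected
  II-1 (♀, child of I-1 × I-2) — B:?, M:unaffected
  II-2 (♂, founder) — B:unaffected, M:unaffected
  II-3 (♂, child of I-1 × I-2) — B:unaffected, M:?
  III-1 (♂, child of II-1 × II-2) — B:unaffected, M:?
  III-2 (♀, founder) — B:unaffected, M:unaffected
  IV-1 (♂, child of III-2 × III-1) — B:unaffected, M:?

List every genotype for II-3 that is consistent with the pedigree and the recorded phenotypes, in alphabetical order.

B/I-1 ? ·: BB|Bb|bb
B/I-2 un ·: BB|Bb
B/II-1 ? I-1×I-2: BB|Bb|bb
B/II-2 un ·: BB|Bb
B/II-3 un I-1×I-2: BB|Bb
B/III-1 un II-1×II-2: BB|Bb
B/III-2 un ·: BB|Bb
B/IV-1 un III-2×III-1: BB|Bb
⇒ B over [I-1,I-2,II-1,II-2,II-3,III-1,III-2,IV-1]: 206 consistent
M/I-1 un ·: MM|Mm
M/I-2 aff ·: mm
M/II-1 un I-1×I-2: Mm
M/II-2 un ·: MM|Mm
M/II-3 ? I-1×I-2: Mm|mm
M/III-1 ? II-1×II-2: MM|Mm|mm
M/III-2 un ·: MM|Mm
M/IV-1 ? III-2×III-1: MM|Mm|mm
⇒ M over [I-1,I-2,II-1,II-2,II-3,III-1,III-2,IV-1]: 57 consistent

II-3 ∈ {BB Mm, BB mm, Bb Mm, Bb mm}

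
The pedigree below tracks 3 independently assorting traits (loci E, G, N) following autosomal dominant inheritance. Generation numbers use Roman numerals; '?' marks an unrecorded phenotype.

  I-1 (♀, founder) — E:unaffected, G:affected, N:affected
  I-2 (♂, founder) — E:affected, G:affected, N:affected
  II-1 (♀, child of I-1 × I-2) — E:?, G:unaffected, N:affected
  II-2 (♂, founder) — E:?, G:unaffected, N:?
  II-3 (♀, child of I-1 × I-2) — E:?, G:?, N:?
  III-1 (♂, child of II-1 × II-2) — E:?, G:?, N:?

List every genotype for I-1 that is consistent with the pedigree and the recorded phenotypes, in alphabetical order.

E/I-1 un ·: ee
E/I-2 aff ·: Ee|EE
E/II-1 ? I-1×I-2: ee|Ee
E/II-2 ? ·: ee|Ee|EE
E/II-3 ? I-1×I-2: ee|Ee
E/III-1 ? II-1×II-2: ee|Ee|EE
⇒ E over [I-1,I-2,II-1,II-2,II-3,III-1]: 29 consistent
G/I-1 aff ·: Gg
G/I-2 aff ·: Gg
G/II-1 un I-1×I-2: gg
G/II-2 un ·: gg
G/II-3 ? I-1×I-2: gg|Gg|GG
G/III-1 ? II-1×II-2: gg
⇒ G over [I-1,I-2,II-1,II-2,II-3,III-1]: 3 consistent
N/I-1 aff ·: Nn|NN
N/I-2 aff ·: Nn|NN
N/II-1 aff I-1×I-2: Nn|NN
N/II-2 ? ·: nn|Nn|NN
N/II-3 ? I-1×I-2: nn|Nn|NN
N/III-1 ? II-1×II-2: nn|Nn|NN
⇒ N over [I-1,I-2,II-1,II-2,II-3,III-1]: 81 consistent

I-1 ∈ {ee Gg NN, ee Gg Nn}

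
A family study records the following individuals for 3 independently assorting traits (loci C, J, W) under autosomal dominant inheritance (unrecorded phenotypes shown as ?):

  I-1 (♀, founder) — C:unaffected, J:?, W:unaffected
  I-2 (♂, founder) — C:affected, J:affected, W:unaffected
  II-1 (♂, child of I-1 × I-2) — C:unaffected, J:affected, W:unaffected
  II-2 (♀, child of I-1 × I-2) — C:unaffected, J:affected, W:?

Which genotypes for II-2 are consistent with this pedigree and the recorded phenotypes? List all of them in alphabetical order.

II-2 ∈ {cc JJ ww, cc Jj ww}

C/I-1 un ·: cc
C/I-2 aff ·: Cc
C/II-1 un I-1×I-2: cc
C/II-2 un I-1×I-2: cc
⇒ C over [I-1,I-2,II-1,II-2]: 1 consistent
J/I-1 ? ·: jj|Jj|JJ
J/I-2 aff ·: Jj|JJ
J/II-1 aff I-1×I-2: Jj|JJ
J/II-2 aff I-1×I-2: Jj|JJ
⇒ J over [I-1,I-2,II-1,II-2]: 15 consistent
W/I-1 un ·: ww
W/I-2 un ·: ww
W/II-1 un I-1×I-2: ww
W/II-2 ? I-1×I-2: ww
⇒ W over [I-1,I-2,II-1,II-2]: 1 consistent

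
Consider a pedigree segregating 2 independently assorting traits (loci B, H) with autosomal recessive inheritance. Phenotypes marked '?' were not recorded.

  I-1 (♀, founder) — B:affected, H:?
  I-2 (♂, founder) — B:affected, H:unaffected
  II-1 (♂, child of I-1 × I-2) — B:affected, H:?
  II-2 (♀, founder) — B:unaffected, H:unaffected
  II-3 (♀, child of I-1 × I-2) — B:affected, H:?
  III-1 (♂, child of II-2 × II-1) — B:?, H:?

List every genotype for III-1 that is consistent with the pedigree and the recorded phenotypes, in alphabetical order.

III-1 ∈ {Bb HH, Bb Hh, Bb hh, bb HH, bb Hh, bb hh}

B/I-1 aff ·: bb
B/I-2 aff ·: bb
B/II-1 aff I-1×I-2: bb
B/II-2 un ·: BB|Bb
B/II-3 aff I-1×I-2: bb
B/III-1 ? II-2×II-1: Bb|bb
⇒ B over [I-1,I-2,II-1,II-2,II-3,III-1]: 3 consistent
H/I-1 ? ·: HH|Hh|hh
H/I-2 un ·: HH|Hh
H/II-1 ? I-1×I-2: HH|Hh|hh
H/II-2 un ·: HH|Hh
H/II-3 ? I-1×I-2: HH|Hh|hh
H/III-1 ? II-2×II-1: HH|Hh|hh
⇒ H over [I-1,I-2,II-1,II-2,II-3,III-1]: 89 consistent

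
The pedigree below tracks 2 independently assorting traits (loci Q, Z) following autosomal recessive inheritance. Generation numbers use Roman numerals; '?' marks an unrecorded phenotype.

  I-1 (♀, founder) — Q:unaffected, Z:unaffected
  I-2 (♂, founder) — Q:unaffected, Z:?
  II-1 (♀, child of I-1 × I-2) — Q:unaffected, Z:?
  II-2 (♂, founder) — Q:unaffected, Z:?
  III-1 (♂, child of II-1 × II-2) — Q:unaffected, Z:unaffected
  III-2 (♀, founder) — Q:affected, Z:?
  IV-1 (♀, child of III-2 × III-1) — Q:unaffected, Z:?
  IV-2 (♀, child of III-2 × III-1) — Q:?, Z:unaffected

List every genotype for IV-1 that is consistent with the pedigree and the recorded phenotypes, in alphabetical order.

IV-1 ∈ {Qq ZZ, Qq Zz, Qq zz}

Q/I-1 un ·: QQ|Qq
Q/I-2 un ·: QQ|Qq
Q/II-1 un I-1×I-2: QQ|Qq
Q/II-2 un ·: QQ|Qq
Q/III-1 un II-1×II-2: QQ|Qq
Q/III-2 aff ·: qq
Q/IV-1 un III-2×III-1: Qq
Q/IV-2 ? III-2×III-1: Qq|qq
⇒ Q over [I-1,I-2,II-1,II-2,III-1,III-2,IV-1,IV-2]: 34 consistent
Z/I-1 un ·: ZZ|Zz
Z/I-2 ? ·: ZZ|Zz|zz
Z/II-1 ? I-1×I-2: ZZ|Zz|zz
Z/II-2 ? ·: ZZ|Zz|zz
Z/III-1 un II-1×II-2: ZZ|Zz
Z/III-2 ? ·: ZZ|Zz|zz
Z/IV-1 ? III-2×III-1: ZZ|Zz|zz
Z/IV-2 un III-2×III-1: ZZ|Zz
⇒ Z over [I-1,I-2,II-1,II-2,III-1,III-2,IV-1,IV-2]: 432 consistent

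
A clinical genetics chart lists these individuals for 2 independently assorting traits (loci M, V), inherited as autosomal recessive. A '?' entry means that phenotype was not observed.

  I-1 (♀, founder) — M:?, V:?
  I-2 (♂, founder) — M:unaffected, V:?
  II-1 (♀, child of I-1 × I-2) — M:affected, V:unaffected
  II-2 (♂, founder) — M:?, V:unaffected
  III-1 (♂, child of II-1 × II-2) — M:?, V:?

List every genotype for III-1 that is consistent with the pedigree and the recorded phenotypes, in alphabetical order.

M/I-1 ? ·: Mm|mm
M/I-2 un ·: Mm
M/II-1 aff I-1×I-2: mm
M/II-2 ? ·: MM|Mm|mm
M/III-1 ? II-1×II-2: Mm|mm
⇒ M over [I-1,I-2,II-1,II-2,III-1]: 8 consistent
V/I-1 ? ·: VV|Vv|vv
V/I-2 ? ·: VV|Vv|vv
V/II-1 un I-1×I-2: VV|Vv
V/II-2 un ·: VV|Vv
V/III-1 ? II-1×II-2: VV|Vv|vv
⇒ V over [I-1,I-2,II-1,II-2,III-1]: 47 consistent

III-1 ∈ {Mm VV, Mm Vv, Mm vv, mm VV, mm Vv, mm vv}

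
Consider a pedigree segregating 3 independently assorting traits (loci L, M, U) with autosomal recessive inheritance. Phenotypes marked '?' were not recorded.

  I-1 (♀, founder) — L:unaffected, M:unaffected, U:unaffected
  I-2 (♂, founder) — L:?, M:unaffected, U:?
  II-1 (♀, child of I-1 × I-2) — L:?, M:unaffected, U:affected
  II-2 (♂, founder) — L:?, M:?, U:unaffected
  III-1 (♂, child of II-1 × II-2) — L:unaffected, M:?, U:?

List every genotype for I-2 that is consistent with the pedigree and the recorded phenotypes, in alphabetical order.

I-2 ∈ {LL MM Uu, LL MM uu, LL Mm Uu, LL Mm uu, Ll MM Uu, Ll MM uu, Ll Mm Uu, Ll Mm uu, ll MM Uu, ll MM uu, ll Mm Uu, ll Mm uu}

L/I-1 un ·: LL|Ll
L/I-2 ? ·: LL|Ll|ll
L/II-1 ? I-1×I-2: LL|Ll|ll
L/II-2 ? ·: LL|Ll|ll
L/III-1 un II-1×II-2: LL|Ll
⇒ L over [I-1,I-2,II-1,II-2,III-1]: 45 consistent
M/I-1 un ·: MM|Mm
M/I-2 un ·: MM|Mm
M/II-1 un I-1×I-2: MM|Mm
M/II-2 ? ·: MM|Mm|mm
M/III-1 ? II-1×II-2: MM|Mm|mm
⇒ M over [I-1,I-2,II-1,II-2,III-1]: 37 consistent
U/I-1 un ·: Uu
U/I-2 ? ·: Uu|uu
U/II-1 aff I-1×I-2: uu
U/II-2 un ·: UU|Uu
U/III-1 ? II-1×II-2: Uu|uu
⇒ U over [I-1,I-2,II-1,II-2,III-1]: 6 consistent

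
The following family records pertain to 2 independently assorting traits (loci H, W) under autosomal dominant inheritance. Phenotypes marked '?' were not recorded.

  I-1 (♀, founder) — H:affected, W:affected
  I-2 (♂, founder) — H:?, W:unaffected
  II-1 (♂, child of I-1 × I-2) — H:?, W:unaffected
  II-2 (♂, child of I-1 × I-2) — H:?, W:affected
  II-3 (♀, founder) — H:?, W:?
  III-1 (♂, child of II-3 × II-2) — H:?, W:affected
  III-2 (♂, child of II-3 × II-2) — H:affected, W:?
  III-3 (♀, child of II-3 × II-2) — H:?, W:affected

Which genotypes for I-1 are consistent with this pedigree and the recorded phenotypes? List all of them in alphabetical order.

H/I-1 aff ·: Hh|HH
H/I-2 ? ·: hh|Hh|HH
H/II-1 ? I-1×I-2: hh|Hh|HH
H/II-2 ? I-1×I-2: hh|Hh|HH
H/II-3 ? ·: hh|Hh|HH
H/III-1 ? II-3×II-2: hh|Hh|HH
H/III-2 aff II-3×II-2: Hh|HH
H/III-3 ? II-3×II-2: hh|Hh|HH
⇒ H over [I-1,I-2,II-1,II-2,II-3,III-1,III-2,III-3]: 405 consistent
W/I-1 aff ·: Ww
W/I-2 un ·: ww
W/II-1 un I-1×I-2: ww
W/II-2 aff I-1×I-2: Ww
W/II-3 ? ·: ww|Ww|WW
W/III-1 aff II-3×II-2: Ww|WW
W/III-2 ? II-3×II-2: ww|Ww|WW
W/III-3 aff II-3×II-2: Ww|WW
⇒ W over [I-1,I-2,II-1,II-2,II-3,III-1,III-2,III-3]: 22 consistent

I-1 ∈ {HH Ww, Hh Ww}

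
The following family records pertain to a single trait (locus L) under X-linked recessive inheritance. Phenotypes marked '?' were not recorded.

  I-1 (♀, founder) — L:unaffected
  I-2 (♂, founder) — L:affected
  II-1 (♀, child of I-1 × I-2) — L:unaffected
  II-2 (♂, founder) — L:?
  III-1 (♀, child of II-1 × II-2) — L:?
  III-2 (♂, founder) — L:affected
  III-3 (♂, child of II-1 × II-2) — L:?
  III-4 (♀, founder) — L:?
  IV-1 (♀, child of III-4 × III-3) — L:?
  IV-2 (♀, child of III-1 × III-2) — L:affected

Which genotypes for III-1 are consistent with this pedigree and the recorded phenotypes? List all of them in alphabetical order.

L/I-1 un ·: X^LX^L|X^LX^l
L/I-2 aff ·: X^lY
L/II-1 un I-1×I-2: X^LX^l
L/II-2 ? ·: X^LY|X^lY
L/III-1 ? II-1×II-2: X^LX^l|X^lX^l
L/III-2 aff ·: X^lY
L/III-3 ? II-1×II-2: X^LY|X^lY
L/III-4 ? ·: X^LX^L|X^LX^l|X^lX^l
L/IV-1 ? III-4×III-3: X^LX^L|X^LX^l|X^lX^l
L/IV-2 aff III-1×III-2: X^lX^l
⇒ L over [I-1,I-2,II-1,II-2,III-1,III-2,III-3,III-4,IV-1,IV-2]: 48 consistent

III-1 ∈ {X^LX^l, X^lX^l}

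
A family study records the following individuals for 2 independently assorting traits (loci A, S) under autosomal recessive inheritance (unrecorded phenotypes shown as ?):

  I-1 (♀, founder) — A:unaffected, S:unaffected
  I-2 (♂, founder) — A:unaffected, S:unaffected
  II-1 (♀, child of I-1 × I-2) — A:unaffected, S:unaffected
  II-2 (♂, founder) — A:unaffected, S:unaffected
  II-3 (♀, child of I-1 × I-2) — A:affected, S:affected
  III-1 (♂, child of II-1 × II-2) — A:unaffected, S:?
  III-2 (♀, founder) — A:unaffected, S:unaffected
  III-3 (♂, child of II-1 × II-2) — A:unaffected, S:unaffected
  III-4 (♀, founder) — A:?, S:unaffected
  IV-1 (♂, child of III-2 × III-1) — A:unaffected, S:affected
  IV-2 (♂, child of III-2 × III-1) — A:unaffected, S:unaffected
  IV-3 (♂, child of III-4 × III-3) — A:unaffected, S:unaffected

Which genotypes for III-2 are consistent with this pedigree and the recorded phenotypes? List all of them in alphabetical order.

A/I-1 un ·: Aa
A/I-2 un ·: Aa
A/II-1 un I-1×I-2: AA|Aa
A/II-2 un ·: AA|Aa
A/II-3 aff I-1×I-2: aa
A/III-1 un II-1×II-2: AA|Aa
A/III-2 un ·: AA|Aa
A/III-3 un II-1×II-2: AA|Aa
A/III-4 ? ·: AA|Aa|aa
A/IV-1 un III-2×III-1: AA|Aa
A/IV-2 un III-2×III-1: AA|Aa
A/IV-3 un III-4×III-3: AA|Aa
⇒ A over [I-1,I-2,II-1,II-2,II-3,III-1,III-2,III-3,III-4,IV-1,IV-2,IV-3]: 371 consistent
S/I-1 un ·: Ss
S/I-2 un ·: Ss
S/II-1 un I-1×I-2: SS|Ss
S/II-2 un ·: SS|Ss
S/II-3 aff I-1×I-2: ss
S/III-1 ? II-1×II-2: Ss|ss
S/III-2 un ·: Ss
S/III-3 un II-1×II-2: SS|Ss
S/III-4 un ·: SS|Ss
S/IV-1 aff III-2×III-1: ss
S/IV-2 un III-2×III-1: SS|Ss
S/IV-3 un III-4×III-3: SS|Ss
⇒ S over [I-1,I-2,II-1,II-2,II-3,III-1,III-2,III-3,III-4,IV-1,IV-2,IV-3]: 49 consistent

III-2 ∈ {AA Ss, Aa Ss}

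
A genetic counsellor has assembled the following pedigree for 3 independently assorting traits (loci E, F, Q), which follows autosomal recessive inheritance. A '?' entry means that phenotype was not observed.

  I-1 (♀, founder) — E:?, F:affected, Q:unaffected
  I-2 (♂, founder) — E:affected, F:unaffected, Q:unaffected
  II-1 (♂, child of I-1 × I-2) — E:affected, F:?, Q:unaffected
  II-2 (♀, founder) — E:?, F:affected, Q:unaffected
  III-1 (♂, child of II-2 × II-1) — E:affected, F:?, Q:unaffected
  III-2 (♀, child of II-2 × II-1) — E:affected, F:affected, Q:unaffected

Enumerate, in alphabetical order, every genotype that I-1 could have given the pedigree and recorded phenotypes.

I-1 ∈ {Ee ff QQ, Ee ff Qq, ee ff QQ, ee ff Qq}

E/I-1 ? ·: Ee|ee
E/I-2 aff ·: ee
E/II-1 aff I-1×I-2: ee
E/II-2 ? ·: Ee|ee
E/III-1 aff II-2×II-1: ee
E/III-2 aff II-2×II-1: ee
⇒ E over [I-1,I-2,II-1,II-2,III-1,III-2]: 4 consistent
F/I-1 aff ·: ff
F/I-2 un ·: FF|Ff
F/II-1 ? I-1×I-2: Ff|ff
F/II-2 aff ·: ff
F/III-1 ? II-2×II-1: Ff|ff
F/III-2 aff II-2×II-1: ff
⇒ F over [I-1,I-2,II-1,II-2,III-1,III-2]: 5 consistent
Q/I-1 un ·: QQ|Qq
Q/I-2 un ·: QQ|Qq
Q/II-1 un I-1×I-2: QQ|Qq
Q/II-2 un ·: QQ|Qq
Q/III-1 un II-2×II-1: QQ|Qq
Q/III-2 un II-2×II-1: QQ|Qq
⇒ Q over [I-1,I-2,II-1,II-2,III-1,III-2]: 44 consistent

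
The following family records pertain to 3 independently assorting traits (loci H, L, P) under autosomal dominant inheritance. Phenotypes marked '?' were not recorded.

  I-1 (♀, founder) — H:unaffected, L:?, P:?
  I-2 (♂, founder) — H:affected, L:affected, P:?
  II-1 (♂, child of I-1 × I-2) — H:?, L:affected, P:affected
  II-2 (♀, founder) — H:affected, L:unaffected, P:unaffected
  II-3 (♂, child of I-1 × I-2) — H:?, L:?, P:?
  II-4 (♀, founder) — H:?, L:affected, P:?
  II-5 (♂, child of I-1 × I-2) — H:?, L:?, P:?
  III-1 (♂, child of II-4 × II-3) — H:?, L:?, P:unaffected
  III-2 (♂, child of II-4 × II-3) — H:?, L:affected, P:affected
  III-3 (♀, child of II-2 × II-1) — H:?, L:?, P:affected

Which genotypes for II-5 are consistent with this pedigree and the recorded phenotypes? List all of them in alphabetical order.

II-5 ∈ {Hh LL PP, Hh LL Pp, Hh LL pp, Hh Ll PP, Hh Ll Pp, Hh Ll pp, Hh ll PP, Hh ll Pp, Hh ll pp, hh LL PP, hh LL Pp, hh LL pp, hh Ll PP, hh Ll Pp, hh Ll pp, hh ll PP, hh ll Pp, hh ll pp}

H/I-1 un ·: hh
H/I-2 aff ·: Hh|HH
H/II-1 ? I-1×I-2: hh|Hh
H/II-2 aff ·: Hh|HH
H/II-3 ? I-1×I-2: hh|Hh
H/II-4 ? ·: hh|Hh|HH
H/II-5 ? I-1×I-2: hh|Hh
H/III-1 ? II-4×II-3: hh|Hh|HH
H/III-2 ? II-4×II-3: hh|Hh|HH
H/III-3 ? II-2×II-1: hh|Hh|HH
⇒ H over [I-1,I-2,II-1,II-2,II-3,II-4,II-5,III-1,III-2,III-3]: 453 consistent
L/I-1 ? ·: ll|Ll|LL
L/I-2 aff ·: Ll|LL
L/II-1 aff I-1×I-2: Ll|LL
L/II-2 un ·: ll
L/II-3 ? I-1×I-2: ll|Ll|LL
L/II-4 aff ·: Ll|LL
L/II-5 ? I-1×I-2: ll|Ll|LL
L/III-1 ? II-4×II-3: ll|Ll|LL
L/III-2 aff II-4×II-3: Ll|LL
L/III-3 ? II-2×II-1: ll|Ll
⇒ L over [I-1,I-2,II-1,II-2,II-3,II-4,II-5,III-1,III-2,III-3]: 419 consistent
P/I-1 ? ·: pp|Pp|PP
P/I-2 ? ·: pp|Pp|PP
P/II-1 aff I-1×I-2: Pp|PP
P/II-2 un ·: pp
P/II-3 ? I-1×I-2: pp|Pp
P/II-4 ? ·: pp|Pp
P/II-5 ? I-1×I-2: pp|Pp|PP
P/III-1 un II-4×II-3: pp
P/III-2 aff II-4×II-3: Pp|PP
P/III-3 aff II-2×II-1: Pp
⇒ P over [I-1,I-2,II-1,II-2,II-3,II-4,II-5,III-1,III-2,III-3]: 70 consistent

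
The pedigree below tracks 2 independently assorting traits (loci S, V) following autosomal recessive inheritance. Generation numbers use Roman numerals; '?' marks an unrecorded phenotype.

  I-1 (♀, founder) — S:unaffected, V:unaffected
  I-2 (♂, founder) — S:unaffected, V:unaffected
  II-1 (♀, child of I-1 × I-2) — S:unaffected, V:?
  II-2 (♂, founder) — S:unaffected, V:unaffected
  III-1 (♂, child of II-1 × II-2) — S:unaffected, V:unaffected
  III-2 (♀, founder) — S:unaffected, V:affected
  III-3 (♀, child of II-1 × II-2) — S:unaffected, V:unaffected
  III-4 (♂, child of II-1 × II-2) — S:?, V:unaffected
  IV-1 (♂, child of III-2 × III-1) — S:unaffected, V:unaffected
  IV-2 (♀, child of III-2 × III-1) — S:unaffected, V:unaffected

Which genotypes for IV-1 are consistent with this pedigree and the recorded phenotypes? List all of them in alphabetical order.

IV-1 ∈ {SS Vv, Ss Vv}

S/I-1 un ·: SS|Ss
S/I-2 un ·: SS|Ss
S/II-1 un I-1×I-2: SS|Ss
S/II-2 un ·: SS|Ss
S/III-1 un II-1×II-2: SS|Ss
S/III-2 un ·: SS|Ss
S/III-3 un II-1×II-2: SS|Ss
S/III-4 ? II-1×II-2: SS|Ss|ss
S/IV-1 un III-2×III-1: SS|Ss
S/IV-2 un III-2×III-1: SS|Ss
⇒ S over [I-1,I-2,II-1,II-2,III-1,III-2,III-3,III-4,IV-1,IV-2]: 618 consistent
V/I-1 un ·: VV|Vv
V/I-2 un ·: VV|Vv
V/II-1 ? I-1×I-2: VV|Vv|vv
V/II-2 un ·: VV|Vv
V/III-1 un II-1×II-2: VV|Vv
V/III-2 aff ·: vv
V/III-3 un II-1×II-2: VV|Vv
V/III-4 un II-1×II-2: VV|Vv
V/IV-1 un III-2×III-1: Vv
V/IV-2 un III-2×III-1: Vv
⇒ V over [I-1,I-2,II-1,II-2,III-1,III-2,III-3,III-4,IV-1,IV-2]: 86 consistent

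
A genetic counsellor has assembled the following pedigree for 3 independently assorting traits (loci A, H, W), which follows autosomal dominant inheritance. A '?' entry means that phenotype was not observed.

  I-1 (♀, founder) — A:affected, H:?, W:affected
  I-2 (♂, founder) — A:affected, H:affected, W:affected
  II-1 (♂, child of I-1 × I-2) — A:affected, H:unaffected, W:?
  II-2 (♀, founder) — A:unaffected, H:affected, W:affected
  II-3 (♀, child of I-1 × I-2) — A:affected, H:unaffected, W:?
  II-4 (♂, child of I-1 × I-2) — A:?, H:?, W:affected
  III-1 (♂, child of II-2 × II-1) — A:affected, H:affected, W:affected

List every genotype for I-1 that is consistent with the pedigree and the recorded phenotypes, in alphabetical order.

I-1 ∈ {AA Hh WW, AA Hh Ww, AA hh WW, AA hh Ww, Aa Hh WW, Aa Hh Ww, Aa hh WW, Aa hh Ww}

A/I-1 aff ·: Aa|AA
A/I-2 aff ·: Aa|AA
A/II-1 aff I-1×I-2: Aa|AA
A/II-2 un ·: aa
A/II-3 aff I-1×I-2: Aa|AA
A/II-4 ? I-1×I-2: aa|Aa|AA
A/III-1 aff II-2×II-1: Aa
⇒ A over [I-1,I-2,II-1,II-2,II-3,II-4,III-1]: 29 consistent
H/I-1 ? ·: hh|Hh
H/I-2 aff ·: Hh
H/II-1 un I-1×I-2: hh
H/II-2 aff ·: Hh|HH
H/II-3 un I-1×I-2: hh
H/II-4 ? I-1×I-2: hh|Hh|HH
H/III-1 aff II-2×II-1: Hh
⇒ H over [I-1,I-2,II-1,II-2,II-3,II-4,III-1]: 10 consistent
W/I-1 aff ·: Ww|WW
W/I-2 aff ·: Ww|WW
W/II-1 ? I-1×I-2: ww|Ww|WW
W/II-2 aff ·: Ww|WW
W/II-3 ? I-1×I-2: ww|Ww|WW
W/II-4 aff I-1×I-2: Ww|WW
W/III-1 aff II-2×II-1: Ww|WW
⇒ W over [I-1,I-2,II-1,II-2,II-3,II-4,III-1]: 113 consistent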